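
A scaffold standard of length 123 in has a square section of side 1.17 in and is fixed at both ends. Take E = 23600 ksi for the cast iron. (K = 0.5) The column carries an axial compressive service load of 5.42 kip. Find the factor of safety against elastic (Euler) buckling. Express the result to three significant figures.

I = a⁴/12 = 1.17⁴/12 = 0.1562 in⁴
Effective length L_e = K·L = 0.5 × 123 = 61.50 in
P_cr = π²EI / L_e² = π² × 23600×10³ × 0.1562 / 61.50² = 9.617×10^3 lb
Factor of safety n = P_cr / P = 9.6166 / 5.42 = 1.77

n ≈ 1.77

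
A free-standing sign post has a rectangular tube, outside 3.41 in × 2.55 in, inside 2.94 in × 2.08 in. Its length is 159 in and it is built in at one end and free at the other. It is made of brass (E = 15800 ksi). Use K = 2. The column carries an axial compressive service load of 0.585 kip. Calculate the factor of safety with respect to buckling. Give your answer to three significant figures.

n ≈ 6.61

Weak-axis I_min = (h_o·b_o³ − h_i·b_i³)/12 with b_o = 2.55, b_i = 2.080 in (shorter outer/inner sides).
I_min = (3.41×2.55³ − 2.940×2.080³)/12 = 2.507 in⁴
Effective length L_e = K·L = 2 × 159 = 318.0 in
P_cr = π²EI / L_e² = π² × 15800×10³ × 2.507 / 318.0² = 3.866×10^3 lb
Factor of safety n = P_cr / P = 3.8662 / 0.585 = 6.61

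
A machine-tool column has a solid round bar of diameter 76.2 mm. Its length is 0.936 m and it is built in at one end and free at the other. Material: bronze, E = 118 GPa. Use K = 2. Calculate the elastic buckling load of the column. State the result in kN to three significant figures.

P_cr ≈ 550 kN

I = πd⁴/64 = π×76.2⁴/64 = 1.655×10^6 mm⁴
I = 1.655×10^6 mm⁴ = 1.655×10^-6 m⁴
Effective length L_e = K·L = 2 × 0.936 = 1.872 m
P_cr = π²EI / L_e² = π² × 118×10⁹ × 1.655×10^-6 / 1.872² = 5.500×10^5 N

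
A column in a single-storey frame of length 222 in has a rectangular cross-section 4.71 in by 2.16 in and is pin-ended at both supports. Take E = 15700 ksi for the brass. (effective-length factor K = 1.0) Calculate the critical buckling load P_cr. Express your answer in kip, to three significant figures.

Buckling occurs about the weak axis: I_min = h·b³/12 with b = 2.16 in (the shorter side).
I_min = 4.71×2.16³/12 = 3.955 in⁴
Effective length L_e = K·L = 1 × 222 = 222.0 in
P_cr = π²EI / L_e² = π² × 15700×10³ × 3.955 / 222.0² = 1.244×10^4 lb

P_cr ≈ 12.4 kip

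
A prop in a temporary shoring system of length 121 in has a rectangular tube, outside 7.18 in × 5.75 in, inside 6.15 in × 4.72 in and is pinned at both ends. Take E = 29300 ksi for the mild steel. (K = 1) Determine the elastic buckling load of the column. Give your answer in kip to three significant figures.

P_cr ≈ 1180 kip

Weak-axis I_min = (h_o·b_o³ − h_i·b_i³)/12 with b_o = 5.75, b_i = 4.720 in (shorter outer/inner sides).
I_min = (7.18×5.75³ − 6.150×4.720³)/12 = 59.86 in⁴
Effective length L_e = K·L = 1 × 121 = 121.0 in
P_cr = π²EI / L_e² = π² × 29300×10³ × 59.86 / 121.0² = 1.182×10^6 lb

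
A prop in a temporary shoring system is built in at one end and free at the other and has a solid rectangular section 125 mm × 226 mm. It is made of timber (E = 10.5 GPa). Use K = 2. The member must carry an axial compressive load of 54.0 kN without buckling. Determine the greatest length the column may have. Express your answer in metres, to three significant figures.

Buckling occurs about the weak axis: I_min = h·b³/12 with b = 125 mm (the shorter side).
I_min = 226×125³/12 = 3.678×10^7 mm⁴
I = 3.678×10^-5 m⁴
At the buckling limit P_cr = P = 5.400×10^4 N
From P_cr = π²EI/(K·L)²:  L = (1/K)·√(π²EI/P_cr) = (1/2)·√(π²×1.05×10^10×3.678×10^-5/5.400×10^4)
L = 4.20 m

L_max ≈ 4.20 m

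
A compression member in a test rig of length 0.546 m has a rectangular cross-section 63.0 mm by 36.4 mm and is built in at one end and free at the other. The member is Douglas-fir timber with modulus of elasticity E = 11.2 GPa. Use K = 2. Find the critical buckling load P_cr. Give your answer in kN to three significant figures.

Buckling occurs about the weak axis: I_min = h·b³/12 with b = 36.4 mm (the shorter side).
I_min = 63.0×36.4³/12 = 2.532×10^5 mm⁴
I = 2.532×10^5 mm⁴ = 2.532×10^-7 m⁴
Effective length L_e = K·L = 2 × 0.546 = 1.092 m
P_cr = π²EI / L_e² = π² × 11.2×10⁹ × 2.532×10^-7 / 1.092² = 2.347×10^4 N

P_cr ≈ 23.5 kN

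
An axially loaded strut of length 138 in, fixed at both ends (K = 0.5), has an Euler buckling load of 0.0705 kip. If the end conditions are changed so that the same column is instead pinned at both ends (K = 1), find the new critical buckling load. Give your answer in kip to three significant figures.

P_cr ≈ 0.0176 kip

P_cr ∝ 1/K², so P_cr,new = P_cr,old × (K_old/K_new)² = 0.0705 × (0.5/1)²
= 0.0705 × 0.2500 = 0.0176 kip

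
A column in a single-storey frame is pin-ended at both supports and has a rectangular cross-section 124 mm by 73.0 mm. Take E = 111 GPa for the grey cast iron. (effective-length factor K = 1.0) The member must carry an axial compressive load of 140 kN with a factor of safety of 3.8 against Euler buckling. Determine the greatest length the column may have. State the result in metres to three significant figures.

L_max ≈ 2.88 m

Buckling occurs about the weak axis: I_min = h·b³/12 with b = 73.0 mm (the shorter side).
I_min = 124×73.0³/12 = 4.020×10^6 mm⁴
I = 4.020×10^-6 m⁴
Required critical load P_cr = n·P = 3.8 × 140 = 532.0 kN = 5.320×10^5 N
From P_cr = π²EI/(K·L)²:  L = (1/K)·√(π²EI/P_cr) = (1/1)·√(π²×1.11×10^11×4.020×10^-6/5.320×10^5)
L = 2.88 m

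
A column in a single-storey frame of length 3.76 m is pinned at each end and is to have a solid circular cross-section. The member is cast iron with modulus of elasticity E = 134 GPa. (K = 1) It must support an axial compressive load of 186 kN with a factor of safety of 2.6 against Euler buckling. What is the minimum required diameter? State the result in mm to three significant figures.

d ≈ 101 mm

Required P_cr = n·P = 2.6 × 186 = 483.6 kN
L_e = K·L = 1 × 3.76 = 3.760 m
Required I = P_cr·L_e²/(π²E) = 4.836×10^5 × 3.760² / (π² × 1.34×10^11) = 5.170×10^-6 m⁴
I_req = 5.170×10^6 mm⁴
Solid circle: I = πd⁴/64  ⇒  d = (64I/π)^(1/4) = (64×5.170×10^6/π)^(1/4) = 101 mm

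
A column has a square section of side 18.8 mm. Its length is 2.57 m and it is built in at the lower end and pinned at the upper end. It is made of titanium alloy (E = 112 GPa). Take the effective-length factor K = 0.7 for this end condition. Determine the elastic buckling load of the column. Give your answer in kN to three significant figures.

P_cr ≈ 3.56 kN

I = a⁴/12 = 18.8⁴/12 = 1.041×10^4 mm⁴
I = 1.041×10^4 mm⁴ = 1.041×10^-8 m⁴
Effective length L_e = K·L = 0.7 × 2.57 = 1.799 m
P_cr = π²EI / L_e² = π² × 112×10⁹ × 1.041×10^-8 / 1.799² = 3.556×10^3 N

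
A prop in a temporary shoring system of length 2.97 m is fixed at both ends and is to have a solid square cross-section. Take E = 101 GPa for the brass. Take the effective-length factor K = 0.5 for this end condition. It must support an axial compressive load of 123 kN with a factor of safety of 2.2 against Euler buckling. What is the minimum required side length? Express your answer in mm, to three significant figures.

Required P_cr = n·P = 2.2 × 123 = 270.6 kN
L_e = K·L = 0.5 × 2.97 = 1.485 m
Required I = P_cr·L_e²/(π²E) = 2.706×10^5 × 1.485² / (π² × 1.01×10^11) = 5.986×10^-7 m⁴
I_req = 5.986×10^5 mm⁴
Solid square: I = a⁴/12  ⇒  a = (12I)^(1/4) = (12×5.986×10^5)^(1/4) = 51.8 mm

a ≈ 51.8 mm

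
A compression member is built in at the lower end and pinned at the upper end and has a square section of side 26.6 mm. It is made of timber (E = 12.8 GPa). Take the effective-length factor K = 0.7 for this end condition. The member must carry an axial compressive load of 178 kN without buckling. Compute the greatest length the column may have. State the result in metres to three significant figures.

I = a⁴/12 = 26.6⁴/12 = 4.172×10^4 mm⁴
I = 4.172×10^-8 m⁴
At the buckling limit P_cr = P = 1.780×10^5 N
From P_cr = π²EI/(K·L)²:  L = (1/K)·√(π²EI/P_cr) = (1/0.7)·√(π²×1.28×10^10×4.172×10^-8/1.780×10^5)
L = 0.246 m

L_max ≈ 0.246 m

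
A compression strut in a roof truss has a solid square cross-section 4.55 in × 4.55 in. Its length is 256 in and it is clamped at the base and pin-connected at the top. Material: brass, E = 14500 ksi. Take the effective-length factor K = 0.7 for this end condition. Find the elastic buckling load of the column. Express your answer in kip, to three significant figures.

P_cr ≈ 159 kip

I = a⁴/12 = 4.55⁴/12 = 35.72 in⁴
Effective length L_e = K·L = 0.7 × 256 = 179.2 in
P_cr = π²EI / L_e² = π² × 14500×10³ × 35.72 / 179.2² = 1.592×10^5 lb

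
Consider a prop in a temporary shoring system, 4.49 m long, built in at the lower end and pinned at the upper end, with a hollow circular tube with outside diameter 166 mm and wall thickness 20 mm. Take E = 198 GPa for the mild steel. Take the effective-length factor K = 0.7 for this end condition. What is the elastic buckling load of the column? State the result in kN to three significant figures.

Inner diameter d_i = 166 − 2×20 = 126.0 mm
I = π(d_o⁴ − d_i⁴)/64 = π(166⁴ − 126.0⁴)/64 = 2.490×10^7 mm⁴
I = 2.490×10^7 mm⁴ = 2.490×10^-5 m⁴
Effective length L_e = K·L = 0.7 × 4.49 = 3.143 m
P_cr = π²EI / L_e² = π² × 198×10⁹ × 2.490×10^-5 / 3.143² = 4.926×10^6 N

P_cr ≈ 4930 kN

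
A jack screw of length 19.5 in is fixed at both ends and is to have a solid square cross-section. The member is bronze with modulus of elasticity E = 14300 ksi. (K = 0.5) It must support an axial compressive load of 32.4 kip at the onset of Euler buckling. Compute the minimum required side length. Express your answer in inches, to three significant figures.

L_e = K·L = 0.5 × 19.5 = 9.750 in
Required I = P_cr·L_e²/(π²E) = 3.240×10^4 × 9.750² / (π² × 1.43×10^7) = 2.182×10^-2 in⁴
Solid square: I = a⁴/12  ⇒  a = (12I)^(1/4) = (12×2.182×10^-2)^(1/4) = 0.715 in

a ≈ 0.715 in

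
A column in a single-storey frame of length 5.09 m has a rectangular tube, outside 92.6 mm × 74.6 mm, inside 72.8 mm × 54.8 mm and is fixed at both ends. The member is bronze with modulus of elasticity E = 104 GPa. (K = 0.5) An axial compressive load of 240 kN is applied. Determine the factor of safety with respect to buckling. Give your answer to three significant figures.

Weak-axis I_min = (h_o·b_o³ − h_i·b_i³)/12 with b_o = 74.6, b_i = 54.80 mm (shorter outer/inner sides).
I_min = (92.6×74.6³ − 72.80×54.80³)/12 = 2.205×10^6 mm⁴
I = 2.205×10^6 mm⁴ = 2.205×10^-6 m⁴
Effective length L_e = K·L = 0.5 × 5.09 = 2.545 m
P_cr = π²EI / L_e² = π² × 104×10⁹ × 2.205×10^-6 / 2.545² = 3.495×10^5 N
Factor of safety n = P_cr / P = 349.48 / 240 = 1.46

n ≈ 1.46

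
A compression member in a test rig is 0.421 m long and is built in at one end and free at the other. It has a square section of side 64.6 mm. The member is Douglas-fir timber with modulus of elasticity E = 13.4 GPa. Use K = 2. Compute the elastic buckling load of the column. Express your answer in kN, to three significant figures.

P_cr ≈ 271 kN

I = a⁴/12 = 64.6⁴/12 = 1.451×10^6 mm⁴
I = 1.451×10^6 mm⁴ = 1.451×10^-6 m⁴
Effective length L_e = K·L = 2 × 0.421 = 0.8420 m
P_cr = π²EI / L_e² = π² × 13.4×10⁹ × 1.451×10^-6 / 0.8420² = 2.707×10^5 N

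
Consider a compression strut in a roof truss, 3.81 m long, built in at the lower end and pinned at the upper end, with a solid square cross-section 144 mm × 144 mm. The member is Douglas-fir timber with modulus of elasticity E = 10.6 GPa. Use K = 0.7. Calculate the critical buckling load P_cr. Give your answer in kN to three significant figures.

I = a⁴/12 = 144⁴/12 = 3.583×10^7 mm⁴
I = 3.583×10^7 mm⁴ = 3.583×10^-5 m⁴
Effective length L_e = K·L = 0.7 × 3.81 = 2.667 m
P_cr = π²EI / L_e² = π² × 10.6×10⁹ × 3.583×10^-5 / 2.667² = 5.270×10^5 N

P_cr ≈ 527 kN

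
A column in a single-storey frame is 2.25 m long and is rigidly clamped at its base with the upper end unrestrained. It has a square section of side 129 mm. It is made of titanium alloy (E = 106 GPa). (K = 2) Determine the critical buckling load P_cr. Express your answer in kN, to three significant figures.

P_cr ≈ 1190 kN

I = a⁴/12 = 129⁴/12 = 2.308×10^7 mm⁴
I = 2.308×10^7 mm⁴ = 2.308×10^-5 m⁴
Effective length L_e = K·L = 2 × 2.25 = 4.500 m
P_cr = π²EI / L_e² = π² × 106×10⁹ × 2.308×10^-5 / 4.500² = 1.192×10^6 N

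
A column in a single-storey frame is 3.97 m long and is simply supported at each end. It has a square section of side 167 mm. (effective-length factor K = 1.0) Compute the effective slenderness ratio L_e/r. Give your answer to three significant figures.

λ ≈ 82.4

I = a⁴/12 = 167⁴/12 = 6.482×10^7 mm⁴
A = 2.789×10^4 mm²;  r_min = √(I/A) = √(6.482×10^7/2.789×10^4) = 48.21 mm
L_e = K·L = 1 × 3.97 m = 3.970 m = 3970.0 mm
λ = L_e / r_min = 3970.0 / 48.21 = 82.4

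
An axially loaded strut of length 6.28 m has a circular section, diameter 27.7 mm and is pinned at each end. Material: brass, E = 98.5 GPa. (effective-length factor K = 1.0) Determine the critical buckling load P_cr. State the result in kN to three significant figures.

I = πd⁴/64 = π×27.7⁴/64 = 2.890×10^4 mm⁴
I = 2.890×10^4 mm⁴ = 2.890×10^-8 m⁴
Effective length L_e = K·L = 1 × 6.28 = 6.280 m
P_cr = π²EI / L_e² = π² × 98.5×10⁹ × 2.890×10^-8 / 6.280² = 712.4 N

P_cr ≈ 0.712 kN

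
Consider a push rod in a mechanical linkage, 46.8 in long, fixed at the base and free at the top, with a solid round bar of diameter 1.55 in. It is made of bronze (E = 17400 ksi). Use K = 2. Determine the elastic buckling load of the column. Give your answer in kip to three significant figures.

P_cr ≈ 5.55 kip

I = πd⁴/64 = π×1.55⁴/64 = 0.2833 in⁴
Effective length L_e = K·L = 2 × 46.8 = 93.60 in
P_cr = π²EI / L_e² = π² × 17400×10³ × 0.2833 / 93.60² = 5.554×10^3 lb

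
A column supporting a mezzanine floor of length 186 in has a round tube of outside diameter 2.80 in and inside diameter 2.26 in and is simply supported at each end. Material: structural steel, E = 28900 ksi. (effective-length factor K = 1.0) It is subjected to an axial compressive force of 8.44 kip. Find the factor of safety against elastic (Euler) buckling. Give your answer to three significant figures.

d_o = 2.80 in, d_i = 2.26 in
I = π(d_o⁴ − d_i⁴)/64 = π(2.80⁴ − 2.260⁴)/64 = 1.737 in⁴
Effective length L_e = K·L = 1 × 186 = 186.0 in
P_cr = π²EI / L_e² = π² × 28900×10³ × 1.737 / 186.0² = 1.432×10^4 lb
Factor of safety n = P_cr / P = 14.318 / 8.44 = 1.70

n ≈ 1.70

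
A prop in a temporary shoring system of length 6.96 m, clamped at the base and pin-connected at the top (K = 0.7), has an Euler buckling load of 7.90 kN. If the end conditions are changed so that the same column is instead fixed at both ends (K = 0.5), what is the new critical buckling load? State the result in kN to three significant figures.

P_cr ∝ 1/K², so P_cr,new = P_cr,old × (K_old/K_new)² = 7.90 × (0.7/0.5)²
= 7.90 × 1.960 = 15.5 kN

P_cr ≈ 15.5 kN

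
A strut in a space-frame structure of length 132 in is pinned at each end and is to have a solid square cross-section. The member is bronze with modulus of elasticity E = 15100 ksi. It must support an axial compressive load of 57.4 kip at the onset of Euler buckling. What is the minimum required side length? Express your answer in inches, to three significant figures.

L_e = K·L = 1 × 132 = 132.0 in
Required I = P_cr·L_e²/(π²E) = 5.740×10^4 × 132.0² / (π² × 1.51×10^7) = 6.711 in⁴
Solid square: I = a⁴/12  ⇒  a = (12I)^(1/4) = (12×6.711)^(1/4) = 3.00 in

a ≈ 3.00 in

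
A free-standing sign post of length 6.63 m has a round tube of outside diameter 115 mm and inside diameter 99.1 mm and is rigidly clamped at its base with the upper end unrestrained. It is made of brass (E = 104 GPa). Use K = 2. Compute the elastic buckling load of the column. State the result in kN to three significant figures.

P_cr ≈ 22.5 kN

d_o = 115 mm, d_i = 99.1 mm
I = π(d_o⁴ − d_i⁴)/64 = π(115⁴ − 99.10⁴)/64 = 3.851×10^6 mm⁴
I = 3.851×10^6 mm⁴ = 3.851×10^-6 m⁴
Effective length L_e = K·L = 2 × 6.63 = 13.26 m
P_cr = π²EI / L_e² = π² × 104×10⁹ × 3.851×10^-6 / 13.26² = 2.248×10^4 N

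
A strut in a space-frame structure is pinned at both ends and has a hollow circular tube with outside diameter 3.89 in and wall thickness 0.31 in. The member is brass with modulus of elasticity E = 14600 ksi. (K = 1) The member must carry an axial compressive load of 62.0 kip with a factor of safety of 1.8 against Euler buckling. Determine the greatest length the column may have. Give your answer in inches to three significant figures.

Inner diameter d_i = 3.89 − 2×0.31 = 3.270 in
I = π(d_o⁴ − d_i⁴)/64 = π(3.89⁴ − 3.270⁴)/64 = 5.627 in⁴
Required critical load P_cr = n·P = 1.8 × 62.0 = 111.6 kip = 1.116×10^5 lb
From P_cr = π²EI/(K·L)²:  L = (1/K)·√(π²EI/P_cr) = (1/1)·√(π²×1.46×10^7×5.627/1.116×10^5)
L = 85.2 in

L_max ≈ 85.2 in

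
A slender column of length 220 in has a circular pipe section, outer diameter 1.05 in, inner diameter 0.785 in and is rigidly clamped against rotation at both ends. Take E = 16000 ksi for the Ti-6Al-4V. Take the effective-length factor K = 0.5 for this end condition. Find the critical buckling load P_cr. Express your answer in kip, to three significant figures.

P_cr ≈ 0.535 kip

d_o = 1.05 in, d_i = 0.785 in
I = π(d_o⁴ − d_i⁴)/64 = π(1.05⁴ − 0.7850⁴)/64 = 4.103×10^-2 in⁴
Effective length L_e = K·L = 0.5 × 220 = 110.0 in
P_cr = π²EI / L_e² = π² × 16000×10³ × 4.103×10^-2 / 110.0² = 535.4 lb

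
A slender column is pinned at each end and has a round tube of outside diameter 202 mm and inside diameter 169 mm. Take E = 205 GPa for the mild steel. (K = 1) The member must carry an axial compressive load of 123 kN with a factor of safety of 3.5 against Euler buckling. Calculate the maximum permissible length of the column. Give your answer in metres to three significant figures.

L_max ≈ 14.0 m

d_o = 202 mm, d_i = 169 mm
I = π(d_o⁴ − d_i⁴)/64 = π(202⁴ − 169.0⁴)/64 = 4.169×10^7 mm⁴
I = 4.169×10^-5 m⁴
Required critical load P_cr = n·P = 3.5 × 123 = 430.5 kN = 4.305×10^5 N
From P_cr = π²EI/(K·L)²:  L = (1/K)·√(π²EI/P_cr) = (1/1)·√(π²×2.05×10^11×4.169×10^-5/4.305×10^5)
L = 14.0 m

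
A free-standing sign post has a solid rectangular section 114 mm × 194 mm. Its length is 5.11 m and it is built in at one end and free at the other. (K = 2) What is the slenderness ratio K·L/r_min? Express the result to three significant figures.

λ ≈ 311

For a rectangle r_min = b/√12 = 114/√12 = 32.91 mm
L_e = K·L = 2 × 5.11 m = 10.22 m = 10220 mm
λ = L_e / r_min = 10220 / 32.91 = 311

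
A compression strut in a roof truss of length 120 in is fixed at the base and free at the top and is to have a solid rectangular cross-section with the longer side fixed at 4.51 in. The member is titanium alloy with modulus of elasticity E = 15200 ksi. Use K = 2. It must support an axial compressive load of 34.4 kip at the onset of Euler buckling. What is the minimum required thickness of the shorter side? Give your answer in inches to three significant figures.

b ≈ 3.28 in

L_e = K·L = 2 × 120 = 240.0 in
Required I = P_cr·L_e²/(π²E) = 3.440×10^4 × 240.0² / (π² × 1.52×10^7) = 13.21 in⁴
Rectangle, weak axis: I_min = h·b³/12 with h = 4.51 in fixed  ⇒  b = (12I/h)^(1/3) = 3.28 in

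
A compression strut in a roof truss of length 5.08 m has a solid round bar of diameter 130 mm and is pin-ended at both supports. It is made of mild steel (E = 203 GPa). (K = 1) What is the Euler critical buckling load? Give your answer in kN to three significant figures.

P_cr ≈ 1090 kN

I = πd⁴/64 = π×130⁴/64 = 1.402×10^7 mm⁴
I = 1.402×10^7 mm⁴ = 1.402×10^-5 m⁴
Effective length L_e = K·L = 1 × 5.08 = 5.080 m
P_cr = π²EI / L_e² = π² × 203×10⁹ × 1.402×10^-5 / 5.080² = 1.088×10^6 N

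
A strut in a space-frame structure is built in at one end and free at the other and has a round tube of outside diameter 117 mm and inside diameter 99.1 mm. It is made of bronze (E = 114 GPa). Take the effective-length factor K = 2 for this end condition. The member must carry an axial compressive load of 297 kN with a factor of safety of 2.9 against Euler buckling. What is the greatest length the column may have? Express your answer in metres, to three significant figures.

L_max ≈ 1.21 m

d_o = 117 mm, d_i = 99.1 mm
I = π(d_o⁴ − d_i⁴)/64 = π(117⁴ − 99.10⁴)/64 = 4.464×10^6 mm⁴
I = 4.464×10^-6 m⁴
Required critical load P_cr = n·P = 2.9 × 297 = 861.3 kN = 8.613×10^5 N
From P_cr = π²EI/(K·L)²:  L = (1/K)·√(π²EI/P_cr) = (1/2)·√(π²×1.14×10^11×4.464×10^-6/8.613×10^5)
L = 1.21 m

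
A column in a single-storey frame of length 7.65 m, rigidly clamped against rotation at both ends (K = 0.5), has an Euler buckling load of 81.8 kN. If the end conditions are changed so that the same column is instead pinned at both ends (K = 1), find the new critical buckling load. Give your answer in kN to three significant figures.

P_cr ∝ 1/K², so P_cr,new = P_cr,old × (K_old/K_new)² = 81.8 × (0.5/1)²
= 81.8 × 0.2500 = 20.4 kN

P_cr ≈ 20.4 kN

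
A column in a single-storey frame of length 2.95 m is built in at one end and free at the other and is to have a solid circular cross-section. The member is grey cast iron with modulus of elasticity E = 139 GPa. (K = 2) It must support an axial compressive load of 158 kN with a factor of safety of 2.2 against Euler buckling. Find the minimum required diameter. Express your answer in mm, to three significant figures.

d ≈ 116 mm

Required P_cr = n·P = 2.2 × 158 = 347.6 kN
L_e = K·L = 2 × 2.95 = 5.900 m
Required I = P_cr·L_e²/(π²E) = 3.476×10^5 × 5.900² / (π² × 1.39×10^11) = 8.820×10^-6 m⁴
I_req = 8.820×10^6 mm⁴
Solid circle: I = πd⁴/64  ⇒  d = (64I/π)^(1/4) = (64×8.820×10^6/π)^(1/4) = 116 mm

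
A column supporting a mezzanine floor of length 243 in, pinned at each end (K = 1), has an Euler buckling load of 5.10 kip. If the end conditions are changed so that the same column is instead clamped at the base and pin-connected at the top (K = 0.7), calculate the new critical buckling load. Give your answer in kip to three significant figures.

P_cr ≈ 10.4 kip

P_cr ∝ 1/K², so P_cr,new = P_cr,old × (K_old/K_new)² = 5.10 × (1/0.7)²
= 5.10 × 2.041 = 10.4 kip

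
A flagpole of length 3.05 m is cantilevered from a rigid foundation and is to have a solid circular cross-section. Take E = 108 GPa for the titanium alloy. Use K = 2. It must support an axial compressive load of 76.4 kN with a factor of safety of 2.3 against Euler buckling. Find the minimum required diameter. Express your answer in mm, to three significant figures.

d ≈ 106 mm

Required P_cr = n·P = 2.3 × 76.4 = 175.7 kN
L_e = K·L = 2 × 3.05 = 6.100 m
Required I = P_cr·L_e²/(π²E) = 1.757×10^5 × 6.100² / (π² × 1.08×10^11) = 6.134×10^-6 m⁴
I_req = 6.134×10^6 mm⁴
Solid circle: I = πd⁴/64  ⇒  d = (64I/π)^(1/4) = (64×6.134×10^6/π)^(1/4) = 106 mm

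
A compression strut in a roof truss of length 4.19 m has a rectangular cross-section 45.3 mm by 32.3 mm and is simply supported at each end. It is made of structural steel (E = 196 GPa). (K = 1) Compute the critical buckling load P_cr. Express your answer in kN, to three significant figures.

P_cr ≈ 14.0 kN

Buckling occurs about the weak axis: I_min = h·b³/12 with b = 32.3 mm (the shorter side).
I_min = 45.3×32.3³/12 = 1.272×10^5 mm⁴
I = 1.272×10^5 mm⁴ = 1.272×10^-7 m⁴
Effective length L_e = K·L = 1 × 4.19 = 4.190 m
P_cr = π²EI / L_e² = π² × 196×10⁹ × 1.272×10^-7 / 4.190² = 1.402×10^4 N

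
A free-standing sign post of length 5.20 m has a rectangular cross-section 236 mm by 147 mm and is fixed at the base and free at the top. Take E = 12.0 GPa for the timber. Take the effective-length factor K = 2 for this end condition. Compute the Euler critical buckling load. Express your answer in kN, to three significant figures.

Buckling occurs about the weak axis: I_min = h·b³/12 with b = 147 mm (the shorter side).
I_min = 236×147³/12 = 6.247×10^7 mm⁴
I = 6.247×10^7 mm⁴ = 6.247×10^-5 m⁴
Effective length L_e = K·L = 2 × 5.20 = 10.40 m
P_cr = π²EI / L_e² = π² × 12.0×10⁹ × 6.247×10^-5 / 10.40² = 6.841×10^4 N

P_cr ≈ 68.4 kN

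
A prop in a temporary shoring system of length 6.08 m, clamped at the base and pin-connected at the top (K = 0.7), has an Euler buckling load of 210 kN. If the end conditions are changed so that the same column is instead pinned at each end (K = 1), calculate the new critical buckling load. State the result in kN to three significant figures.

P_cr ≈ 103 kN

P_cr ∝ 1/K², so P_cr,new = P_cr,old × (K_old/K_new)² = 210 × (0.7/1)²
= 210 × 0.4900 = 103 kN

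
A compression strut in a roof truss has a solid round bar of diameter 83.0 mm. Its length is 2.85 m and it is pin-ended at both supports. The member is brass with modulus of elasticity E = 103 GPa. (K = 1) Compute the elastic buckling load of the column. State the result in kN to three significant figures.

P_cr ≈ 292 kN

I = πd⁴/64 = π×83.0⁴/64 = 2.330×10^6 mm⁴
I = 2.330×10^6 mm⁴ = 2.330×10^-6 m⁴
Effective length L_e = K·L = 1 × 2.85 = 2.850 m
P_cr = π²EI / L_e² = π² × 103×10⁹ × 2.330×10^-6 / 2.850² = 2.916×10^5 N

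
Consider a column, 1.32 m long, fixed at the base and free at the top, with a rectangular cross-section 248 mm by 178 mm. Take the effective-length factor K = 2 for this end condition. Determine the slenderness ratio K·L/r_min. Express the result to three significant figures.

For a rectangle r_min = b/√12 = 178/√12 = 51.38 mm
L_e = K·L = 2 × 1.32 m = 2.640 m = 2640.0 mm
λ = L_e / r_min = 2640.0 / 51.38 = 51.4

λ ≈ 51.4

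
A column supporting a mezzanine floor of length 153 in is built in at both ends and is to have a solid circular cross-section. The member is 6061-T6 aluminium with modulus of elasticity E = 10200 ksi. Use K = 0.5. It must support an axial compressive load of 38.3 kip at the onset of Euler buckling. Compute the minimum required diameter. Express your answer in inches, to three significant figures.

L_e = K·L = 0.5 × 153 = 76.50 in
Required I = P_cr·L_e²/(π²E) = 3.830×10^4 × 76.50² / (π² × 1.02×10^7) = 2.226 in⁴
Solid circle: I = πd⁴/64  ⇒  d = (64I/π)^(1/4) = (64×2.226/π)^(1/4) = 2.60 in

d ≈ 2.60 in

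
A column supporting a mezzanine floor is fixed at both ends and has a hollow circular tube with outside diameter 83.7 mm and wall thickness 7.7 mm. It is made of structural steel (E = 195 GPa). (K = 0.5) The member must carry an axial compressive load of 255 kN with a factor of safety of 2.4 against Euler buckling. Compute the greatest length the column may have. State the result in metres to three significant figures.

Inner diameter d_i = 83.7 − 2×7.7 = 68.30 mm
I = π(d_o⁴ − d_i⁴)/64 = π(83.7⁴ − 68.30⁴)/64 = 1.341×10^6 mm⁴
I = 1.341×10^-6 m⁴
Required critical load P_cr = n·P = 2.4 × 255 = 612.0 kN = 6.120×10^5 N
From P_cr = π²EI/(K·L)²:  L = (1/K)·√(π²EI/P_cr) = (1/0.5)·√(π²×1.95×10^11×1.341×10^-6/6.120×10^5)
L = 4.11 m

L_max ≈ 4.11 m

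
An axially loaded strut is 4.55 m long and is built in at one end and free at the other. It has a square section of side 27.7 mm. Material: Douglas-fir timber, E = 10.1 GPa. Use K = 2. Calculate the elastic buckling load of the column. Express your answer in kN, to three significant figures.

I = a⁴/12 = 27.7⁴/12 = 4.906×10^4 mm⁴
I = 4.906×10^4 mm⁴ = 4.906×10^-8 m⁴
Effective length L_e = K·L = 2 × 4.55 = 9.100 m
P_cr = π²EI / L_e² = π² × 10.1×10⁹ × 4.906×10^-8 / 9.100² = 59.06 N

P_cr ≈ 0.0591 kN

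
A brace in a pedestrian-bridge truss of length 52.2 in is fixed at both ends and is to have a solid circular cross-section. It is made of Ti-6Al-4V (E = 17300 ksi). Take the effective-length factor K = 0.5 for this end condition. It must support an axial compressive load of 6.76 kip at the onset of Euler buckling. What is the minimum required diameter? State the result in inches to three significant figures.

L_e = K·L = 0.5 × 52.2 = 26.10 in
Required I = P_cr·L_e²/(π²E) = 6.760×10^3 × 26.10² / (π² × 1.73×10^7) = 2.697×10^-2 in⁴
Solid circle: I = πd⁴/64  ⇒  d = (64I/π)^(1/4) = (64×2.697×10^-2/π)^(1/4) = 0.861 in

d ≈ 0.861 in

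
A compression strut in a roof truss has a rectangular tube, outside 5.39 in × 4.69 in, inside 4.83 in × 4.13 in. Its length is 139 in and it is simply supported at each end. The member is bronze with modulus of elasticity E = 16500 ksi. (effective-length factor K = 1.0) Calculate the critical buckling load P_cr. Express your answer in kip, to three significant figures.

P_cr ≈ 152 kip

Weak-axis I_min = (h_o·b_o³ − h_i·b_i³)/12 with b_o = 4.69, b_i = 4.130 in (shorter outer/inner sides).
I_min = (5.39×4.69³ − 4.830×4.130³)/12 = 17.98 in⁴
Effective length L_e = K·L = 1 × 139 = 139.0 in
P_cr = π²EI / L_e² = π² × 16500×10³ × 17.98 / 139.0² = 1.516×10^5 lb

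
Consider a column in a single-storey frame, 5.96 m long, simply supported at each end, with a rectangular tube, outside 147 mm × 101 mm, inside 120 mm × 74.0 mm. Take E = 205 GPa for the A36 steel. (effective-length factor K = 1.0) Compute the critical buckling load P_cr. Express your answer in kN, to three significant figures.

P_cr ≈ 488 kN

Weak-axis I_min = (h_o·b_o³ − h_i·b_i³)/12 with b_o = 101, b_i = 74.00 mm (shorter outer/inner sides).
I_min = (147×101³ − 120.0×74.00³)/12 = 8.569×10^6 mm⁴
I = 8.569×10^6 mm⁴ = 8.569×10^-6 m⁴
Effective length L_e = K·L = 1 × 5.96 = 5.960 m
P_cr = π²EI / L_e² = π² × 205×10⁹ × 8.569×10^-6 / 5.960² = 4.881×10^5 N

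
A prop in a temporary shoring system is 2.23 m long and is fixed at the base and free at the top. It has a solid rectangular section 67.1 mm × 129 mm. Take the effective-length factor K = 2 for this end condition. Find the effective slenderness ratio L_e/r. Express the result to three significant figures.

λ ≈ 230

For a rectangle r_min = b/√12 = 67.1/√12 = 19.37 mm
L_e = K·L = 2 × 2.23 m = 4.460 m = 4460.0 mm
λ = L_e / r_min = 4460.0 / 19.37 = 230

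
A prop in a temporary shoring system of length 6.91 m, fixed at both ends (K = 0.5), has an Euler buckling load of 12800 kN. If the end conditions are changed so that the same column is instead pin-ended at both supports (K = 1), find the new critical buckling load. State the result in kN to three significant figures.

P_cr ∝ 1/K², so P_cr,new = P_cr,old × (K_old/K_new)² = 12800 × (0.5/1)²
= 12800 × 0.2500 = 3200 kN

P_cr ≈ 3200 kN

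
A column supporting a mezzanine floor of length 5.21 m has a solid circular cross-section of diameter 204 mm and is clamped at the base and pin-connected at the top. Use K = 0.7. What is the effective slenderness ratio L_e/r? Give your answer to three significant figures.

λ ≈ 71.5

For a solid circle r = d/4 = 204/4 = 51.00 mm
L_e = K·L = 0.7 × 5.21 m = 3.647 m = 3647.0 mm
λ = L_e / r_min = 3647.0 / 51.00 = 71.5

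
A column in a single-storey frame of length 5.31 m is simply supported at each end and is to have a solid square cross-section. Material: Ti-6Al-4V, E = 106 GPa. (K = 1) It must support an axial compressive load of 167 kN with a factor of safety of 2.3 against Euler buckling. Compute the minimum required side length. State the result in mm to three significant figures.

Required P_cr = n·P = 2.3 × 167 = 384.1 kN
L_e = K·L = 1 × 5.31 = 5.310 m
Required I = P_cr·L_e²/(π²E) = 3.841×10^5 × 5.310² / (π² × 1.06×10^11) = 1.035×10^-5 m⁴
I_req = 1.035×10^7 mm⁴
Solid square: I = a⁴/12  ⇒  a = (12I)^(1/4) = (12×1.035×10^7)^(1/4) = 106 mm

a ≈ 106 mm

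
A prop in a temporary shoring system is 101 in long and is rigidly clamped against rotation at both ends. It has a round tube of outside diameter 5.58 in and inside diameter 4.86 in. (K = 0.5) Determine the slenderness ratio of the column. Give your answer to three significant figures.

λ ≈ 27.3

d_o = 5.58 in, d_i = 4.86 in
I = π(d_o⁴ − d_i⁴)/64 = π(5.58⁴ − 4.860⁴)/64 = 20.20 in⁴
A = 5.904 in²;  r_min = √(I/A) = √(20.20/5.904) = 1.850 in
L_e = K·L = 0.5 × 101 = 50.50 in
λ = L_e / r_min = 50.500 / 1.850 = 27.3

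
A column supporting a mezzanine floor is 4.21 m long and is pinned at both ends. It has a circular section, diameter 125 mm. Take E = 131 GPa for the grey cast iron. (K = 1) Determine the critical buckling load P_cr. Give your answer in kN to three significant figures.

P_cr ≈ 874 kN

I = πd⁴/64 = π×125⁴/64 = 1.198×10^7 mm⁴
I = 1.198×10^7 mm⁴ = 1.198×10^-5 m⁴
Effective length L_e = K·L = 1 × 4.21 = 4.210 m
P_cr = π²EI / L_e² = π² × 131×10⁹ × 1.198×10^-5 / 4.210² = 8.742×10^5 N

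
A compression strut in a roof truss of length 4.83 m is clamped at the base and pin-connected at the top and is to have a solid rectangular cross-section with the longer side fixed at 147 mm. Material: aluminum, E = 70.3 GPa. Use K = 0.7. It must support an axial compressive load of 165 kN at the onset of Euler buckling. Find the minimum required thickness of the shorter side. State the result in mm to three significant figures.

L_e = K·L = 0.7 × 4.83 = 3.381 m
Required I = P_cr·L_e²/(π²E) = 1.650×10^5 × 3.381² / (π² × 7.03×10^10) = 2.718×10^-6 m⁴
I_req = 2.718×10^6 mm⁴
Rectangle, weak axis: I_min = h·b³/12 with h = 147 mm fixed  ⇒  b = (12I/h)^(1/3) = 60.5 mm

b ≈ 60.5 mm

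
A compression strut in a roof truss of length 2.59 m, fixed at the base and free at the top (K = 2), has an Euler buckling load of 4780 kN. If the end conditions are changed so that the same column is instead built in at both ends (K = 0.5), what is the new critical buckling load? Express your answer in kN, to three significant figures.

P_cr ∝ 1/K², so P_cr,new = P_cr,old × (K_old/K_new)² = 4780 × (2/0.5)²
= 4780 × 16.00 = 76500 kN

P_cr ≈ 76500 kN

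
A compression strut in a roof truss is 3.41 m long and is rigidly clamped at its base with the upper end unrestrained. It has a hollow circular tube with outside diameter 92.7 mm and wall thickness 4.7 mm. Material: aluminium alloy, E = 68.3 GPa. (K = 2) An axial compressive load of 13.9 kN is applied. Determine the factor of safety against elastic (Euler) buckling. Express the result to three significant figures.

n ≈ 1.32

Inner diameter d_i = 92.7 − 2×4.7 = 83.30 mm
I = π(d_o⁴ − d_i⁴)/64 = π(92.7⁴ − 83.30⁴)/64 = 1.261×10^6 mm⁴
I = 1.261×10^6 mm⁴ = 1.261×10^-6 m⁴
Effective length L_e = K·L = 2 × 3.41 = 6.820 m
P_cr = π²EI / L_e² = π² × 68.3×10⁹ × 1.261×10^-6 / 6.820² = 1.828×10^4 N
Factor of safety n = P_cr / P = 18.281 / 13.9 = 1.32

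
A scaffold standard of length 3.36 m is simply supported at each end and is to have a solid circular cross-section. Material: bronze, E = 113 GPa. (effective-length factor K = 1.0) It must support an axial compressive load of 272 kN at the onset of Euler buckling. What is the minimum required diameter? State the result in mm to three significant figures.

d ≈ 86.5 mm

L_e = K·L = 1 × 3.36 = 3.360 m
Required I = P_cr·L_e²/(π²E) = 2.720×10^5 × 3.360² / (π² × 1.13×10^11) = 2.753×10^-6 m⁴
I_req = 2.753×10^6 mm⁴
Solid circle: I = πd⁴/64  ⇒  d = (64I/π)^(1/4) = (64×2.753×10^6/π)^(1/4) = 86.5 mm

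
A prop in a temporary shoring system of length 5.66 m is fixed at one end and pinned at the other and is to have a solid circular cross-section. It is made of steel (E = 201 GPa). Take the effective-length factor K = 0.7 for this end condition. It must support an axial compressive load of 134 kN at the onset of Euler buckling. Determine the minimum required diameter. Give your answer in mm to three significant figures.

d ≈ 68.2 mm

L_e = K·L = 0.7 × 5.66 = 3.962 m
Required I = P_cr·L_e²/(π²E) = 1.340×10^5 × 3.962² / (π² × 2.01×10^11) = 1.060×10^-6 m⁴
I_req = 1.060×10^6 mm⁴
Solid circle: I = πd⁴/64  ⇒  d = (64I/π)^(1/4) = (64×1.060×10^6/π)^(1/4) = 68.2 mm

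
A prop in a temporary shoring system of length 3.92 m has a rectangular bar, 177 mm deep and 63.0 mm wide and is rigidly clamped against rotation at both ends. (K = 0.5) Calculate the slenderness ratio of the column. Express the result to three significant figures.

λ ≈ 108

For a rectangle r_min = b/√12 = 63.0/√12 = 18.19 mm
L_e = K·L = 0.5 × 3.92 m = 1.960 m = 1960.0 mm
λ = L_e / r_min = 1960.0 / 18.19 = 108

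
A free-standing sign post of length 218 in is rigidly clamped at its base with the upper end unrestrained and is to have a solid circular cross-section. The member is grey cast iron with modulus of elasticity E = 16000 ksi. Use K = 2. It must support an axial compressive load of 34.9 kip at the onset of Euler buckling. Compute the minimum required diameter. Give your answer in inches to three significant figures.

d ≈ 5.41 in

L_e = K·L = 2 × 218 = 436.0 in
Required I = P_cr·L_e²/(π²E) = 3.490×10^4 × 436.0² / (π² × 1.60×10^7) = 42.01 in⁴
Solid circle: I = πd⁴/64  ⇒  d = (64I/π)^(1/4) = (64×42.01/π)^(1/4) = 5.41 in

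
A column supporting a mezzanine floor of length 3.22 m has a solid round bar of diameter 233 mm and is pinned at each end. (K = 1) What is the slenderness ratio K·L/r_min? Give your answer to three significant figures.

I = πd⁴/64 = π×233⁴/64 = 1.447×10^8 mm⁴
A = 4.264×10^4 mm²;  r_min = √(I/A) = √(1.447×10^8/4.264×10^4) = 58.25 mm
L_e = K·L = 1 × 3.22 m = 3.220 m = 3220.0 mm
λ = L_e / r_min = 3220.0 / 58.25 = 55.3

λ ≈ 55.3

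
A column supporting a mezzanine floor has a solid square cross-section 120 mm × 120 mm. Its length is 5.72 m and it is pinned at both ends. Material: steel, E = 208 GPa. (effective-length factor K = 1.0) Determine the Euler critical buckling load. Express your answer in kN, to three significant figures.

P_cr ≈ 1080 kN

I = a⁴/12 = 120⁴/12 = 1.728×10^7 mm⁴
I = 1.728×10^7 mm⁴ = 1.728×10^-5 m⁴
Effective length L_e = K·L = 1 × 5.72 = 5.720 m
P_cr = π²EI / L_e² = π² × 208×10⁹ × 1.728×10^-5 / 5.720² = 1.084×10^6 N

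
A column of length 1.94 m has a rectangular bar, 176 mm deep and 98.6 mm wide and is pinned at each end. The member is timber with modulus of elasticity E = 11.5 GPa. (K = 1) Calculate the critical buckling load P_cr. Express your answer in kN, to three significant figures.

P_cr ≈ 424 kN

Buckling occurs about the weak axis: I_min = h·b³/12 with b = 98.6 mm (the shorter side).
I_min = 176×98.6³/12 = 1.406×10^7 mm⁴
I = 1.406×10^7 mm⁴ = 1.406×10^-5 m⁴
Effective length L_e = K·L = 1 × 1.94 = 1.940 m
P_cr = π²EI / L_e² = π² × 11.5×10⁹ × 1.406×10^-5 / 1.940² = 4.240×10^5 N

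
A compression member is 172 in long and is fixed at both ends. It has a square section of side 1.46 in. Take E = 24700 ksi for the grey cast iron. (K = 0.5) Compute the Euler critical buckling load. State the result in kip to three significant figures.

I = a⁴/12 = 1.46⁴/12 = 0.3786 in⁴
Effective length L_e = K·L = 0.5 × 172 = 86.00 in
P_cr = π²EI / L_e² = π² × 24700×10³ × 0.3786 / 86.00² = 1.248×10^4 lb

P_cr ≈ 12.5 kip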